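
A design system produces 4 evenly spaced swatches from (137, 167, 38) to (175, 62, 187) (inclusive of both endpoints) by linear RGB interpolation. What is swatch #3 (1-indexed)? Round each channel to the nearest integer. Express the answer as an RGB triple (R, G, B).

With 4 swatches and endpoints inclusive, swatch 3 sits at t = (3 − 1)/(4 − 1) = 2/3 ≈ 0.6667.
R = 137 + 0.6667 × (175 − 137) = 162.335 → 162
G = 167 + 0.6667 × (62 − 167) = 96.996 → 97
B = 38 + 0.6667 × (187 − 38) = 137.338 → 137

(162, 97, 137)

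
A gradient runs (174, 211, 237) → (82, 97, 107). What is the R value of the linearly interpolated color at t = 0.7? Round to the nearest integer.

R = 174 + 0.7 × (82 − 174) = 109.6 → 110

110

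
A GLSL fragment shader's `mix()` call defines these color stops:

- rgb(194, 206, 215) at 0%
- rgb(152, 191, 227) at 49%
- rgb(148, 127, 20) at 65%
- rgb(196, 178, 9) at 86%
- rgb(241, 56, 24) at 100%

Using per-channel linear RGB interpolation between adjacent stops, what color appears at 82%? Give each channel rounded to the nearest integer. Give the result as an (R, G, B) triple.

(187, 168, 11)

82% lies between the 65% and 86% stops, so the local fraction is t = (82 − 65)/(86 − 65) = 17/21 ≈ 0.8095.
R = 148 + 0.8095 × (196 − 148) = 186.856 → 187
G = 127 + 0.8095 × (178 − 127) = 168.285 → 168
B = 20 + 0.8095 × (9 − 20) = 11.095 → 11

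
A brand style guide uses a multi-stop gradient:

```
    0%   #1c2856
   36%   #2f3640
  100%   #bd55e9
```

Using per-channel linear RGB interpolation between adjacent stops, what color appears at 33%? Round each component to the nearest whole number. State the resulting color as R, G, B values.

(45, 53, 66)

33% lies between the 0% and 36% stops, so the local fraction is t = (33 − 0)/(36 − 0) = 33/36 ≈ 0.9167.
#1c2856 → (28, 40, 86); #2f3640 → (47, 54, 64).
R = 28 + 0.9167 × (47 − 28) = 45.417 → 45
G = 40 + 0.9167 × (54 − 40) = 52.834 → 53
B = 86 + 0.9167 × (64 − 86) = 65.833 → 66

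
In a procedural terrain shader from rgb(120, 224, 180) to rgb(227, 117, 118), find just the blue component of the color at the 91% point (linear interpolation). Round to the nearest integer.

B = 180 + 0.91 × (118 − 180) = 123.58 → 124

124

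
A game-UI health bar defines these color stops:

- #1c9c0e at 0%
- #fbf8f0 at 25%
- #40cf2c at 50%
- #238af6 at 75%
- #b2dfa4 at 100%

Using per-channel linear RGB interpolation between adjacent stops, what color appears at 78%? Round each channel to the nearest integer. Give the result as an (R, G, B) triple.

78% lies between the 75% and 100% stops, so the local fraction is t = (78 − 75)/(100 − 75) = 3/25 ≈ 0.12.
#238af6 → (35, 138, 246); #b2dfa4 → (178, 223, 164).
R = 35 + 0.12 × (178 − 35) = 52.16 → 52
G = 138 + 0.12 × (223 − 138) = 148.2 → 148
B = 246 + 0.12 × (164 − 246) = 236.16 → 236

(52, 148, 236)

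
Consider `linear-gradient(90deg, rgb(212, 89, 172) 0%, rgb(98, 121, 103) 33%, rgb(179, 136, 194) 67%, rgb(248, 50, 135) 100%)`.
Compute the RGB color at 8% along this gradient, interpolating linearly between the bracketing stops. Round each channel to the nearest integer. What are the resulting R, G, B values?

8% lies between the 0% and 33% stops, so the local fraction is t = (8 − 0)/(33 − 0) = 8/33 ≈ 0.2424.
R = 212 + 0.2424 × (98 − 212) = 184.366 → 184
G = 89 + 0.2424 × (121 − 89) = 96.757 → 97
B = 172 + 0.2424 × (103 − 172) = 155.274 → 155

(184, 97, 155)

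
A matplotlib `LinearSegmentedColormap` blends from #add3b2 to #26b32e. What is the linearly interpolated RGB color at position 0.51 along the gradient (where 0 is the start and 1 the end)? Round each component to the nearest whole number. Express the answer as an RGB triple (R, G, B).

(104, 195, 111)

#add3b2 → (173, 211, 178); #26b32e → (38, 179, 46).
R = 173 + 0.51 × (38 − 173) = 173 + 0.51 × -135 = 104.15 → 104
G = 211 + 0.51 × (179 − 211) = 211 + 0.51 × -32 = 194.68 → 195
B = 178 + 0.51 × (46 − 178) = 178 + 0.51 × -132 = 110.68 → 111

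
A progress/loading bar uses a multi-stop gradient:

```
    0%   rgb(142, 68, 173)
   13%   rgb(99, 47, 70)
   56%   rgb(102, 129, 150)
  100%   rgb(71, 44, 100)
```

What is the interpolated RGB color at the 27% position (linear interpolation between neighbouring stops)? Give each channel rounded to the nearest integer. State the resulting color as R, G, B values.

(100, 74, 96)

27% lies between the 13% and 56% stops, so the local fraction is t = (27 − 13)/(56 − 13) = 14/43 ≈ 0.3256.
R = 99 + 0.3256 × (102 − 99) = 99.977 → 100
G = 47 + 0.3256 × (129 − 47) = 73.699 → 74
B = 70 + 0.3256 × (150 − 70) = 96.048 → 96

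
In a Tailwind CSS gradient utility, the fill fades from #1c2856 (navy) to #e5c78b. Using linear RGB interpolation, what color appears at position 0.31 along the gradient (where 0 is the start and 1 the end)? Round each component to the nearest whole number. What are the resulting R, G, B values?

(90, 89, 102)

#1c2856 → (28, 40, 86); #e5c78b → (229, 199, 139).
R = 28 + 0.31 × (229 − 28) = 28 + 0.31 × 201 = 90.31 → 90
G = 40 + 0.31 × (199 − 40) = 40 + 0.31 × 159 = 89.29 → 89
B = 86 + 0.31 × (139 − 86) = 86 + 0.31 × 53 = 102.43 → 102
So the blended color is (90, 89, 102), about #5a5966.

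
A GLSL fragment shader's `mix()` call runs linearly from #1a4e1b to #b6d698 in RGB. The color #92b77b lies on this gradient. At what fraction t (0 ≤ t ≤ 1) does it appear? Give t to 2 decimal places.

0.77

Invert the lerp on the R channel (largest span, 156): t = (146 − 26) / (182 − 26) = 120/156 = 0.76923.
Check on G: (183 − 78)/(214 − 78) = 0.7721 ✓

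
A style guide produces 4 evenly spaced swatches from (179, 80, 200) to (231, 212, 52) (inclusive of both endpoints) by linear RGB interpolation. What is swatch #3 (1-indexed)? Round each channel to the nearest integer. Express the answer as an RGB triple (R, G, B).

(214, 168, 101)

With 4 swatches and endpoints inclusive, swatch 3 sits at t = (3 − 1)/(4 − 1) = 2/3 ≈ 0.6667.
R = 179 + 0.6667 × (231 − 179) = 213.668 → 214
G = 80 + 0.6667 × (212 − 80) = 168.004 → 168
B = 200 + 0.6667 × (52 − 200) = 101.328 → 101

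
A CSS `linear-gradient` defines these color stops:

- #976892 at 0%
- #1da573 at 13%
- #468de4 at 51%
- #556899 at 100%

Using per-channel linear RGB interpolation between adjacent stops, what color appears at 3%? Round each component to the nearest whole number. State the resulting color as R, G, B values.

(123, 118, 139)

3% lies between the 0% and 13% stops, so the local fraction is t = (3 − 0)/(13 − 0) = 3/13 ≈ 0.2308.
#976892 → (151, 104, 146); #1da573 → (29, 165, 115).
R = 151 + 0.2308 × (29 − 151) = 122.842 → 123
G = 104 + 0.2308 × (165 − 104) = 118.079 → 118
B = 146 + 0.2308 × (115 − 146) = 138.845 → 139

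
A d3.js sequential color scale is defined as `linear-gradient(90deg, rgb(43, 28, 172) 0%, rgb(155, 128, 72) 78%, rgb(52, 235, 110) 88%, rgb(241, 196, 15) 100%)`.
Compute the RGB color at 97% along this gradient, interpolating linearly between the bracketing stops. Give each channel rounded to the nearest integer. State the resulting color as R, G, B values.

(194, 206, 39)

97% lies between the 88% and 100% stops, so the local fraction is t = (97 − 88)/(100 − 88) = 9/12 ≈ 0.75.
R = 52 + 0.75 × (241 − 52) = 193.75 → 194
G = 235 + 0.75 × (196 − 235) = 205.75 → 206
B = 110 + 0.75 × (15 − 110) = 38.75 → 39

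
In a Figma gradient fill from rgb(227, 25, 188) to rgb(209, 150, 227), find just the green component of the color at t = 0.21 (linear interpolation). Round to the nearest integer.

51

G = 25 + 0.21 × (150 − 25) = 51.25 → 51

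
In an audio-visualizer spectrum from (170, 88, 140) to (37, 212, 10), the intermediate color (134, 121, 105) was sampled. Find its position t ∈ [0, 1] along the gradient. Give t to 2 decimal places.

Invert the lerp on the R channel (largest span, 133): t = (134 − 170) / (37 − 170) = -36/-133 = 0.27068.
Check on G: (121 − 88)/(212 − 88) = 0.2661 ✓

0.27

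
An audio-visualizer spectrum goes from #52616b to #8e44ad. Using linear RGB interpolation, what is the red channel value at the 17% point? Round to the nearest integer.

R₁ = 82 (from #52616b), R₂ = 142 (from #8e44ad).
R = 82 + 0.17 × (142 − 82) = 92.2 → 92

92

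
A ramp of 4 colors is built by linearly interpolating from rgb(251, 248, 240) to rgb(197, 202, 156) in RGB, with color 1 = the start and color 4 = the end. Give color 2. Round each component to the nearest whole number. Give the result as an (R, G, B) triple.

(233, 233, 212)

With 4 swatches and endpoints inclusive, swatch 2 sits at t = (2 − 1)/(4 − 1) = 1/3 ≈ 0.3333.
R = 251 + 0.3333 × (197 − 251) = 233.002 → 233
G = 248 + 0.3333 × (202 − 248) = 232.668 → 233
B = 240 + 0.3333 × (156 − 240) = 212.003 → 212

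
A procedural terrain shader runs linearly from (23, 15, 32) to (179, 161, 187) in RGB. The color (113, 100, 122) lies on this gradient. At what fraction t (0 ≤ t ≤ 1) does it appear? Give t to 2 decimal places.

0.58

Invert the lerp on the R channel (largest span, 156): t = (113 − 23) / (179 − 23) = 90/156 = 0.57692.
Check on G: (100 − 15)/(161 − 15) = 0.5822 ✓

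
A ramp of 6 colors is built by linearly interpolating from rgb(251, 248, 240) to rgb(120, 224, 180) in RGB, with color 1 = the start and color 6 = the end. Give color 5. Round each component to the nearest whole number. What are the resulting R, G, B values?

With 6 swatches and endpoints inclusive, swatch 5 sits at t = (5 − 1)/(6 − 1) = 4/5 ≈ 0.8.
R = 251 + 0.8 × (120 − 251) = 146.2 → 146
G = 248 + 0.8 × (224 − 248) = 228.8 → 229
B = 240 + 0.8 × (180 − 240) = 192 → 192

(146, 229, 192)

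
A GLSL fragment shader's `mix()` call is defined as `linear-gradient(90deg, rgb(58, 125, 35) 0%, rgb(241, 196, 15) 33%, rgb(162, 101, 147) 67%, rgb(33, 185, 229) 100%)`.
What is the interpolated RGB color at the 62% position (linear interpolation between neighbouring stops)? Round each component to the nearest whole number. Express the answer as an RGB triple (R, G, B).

(174, 115, 128)

62% lies between the 33% and 67% stops, so the local fraction is t = (62 − 33)/(67 − 33) = 29/34 ≈ 0.8529.
R = 241 + 0.8529 × (162 − 241) = 173.621 → 174
G = 196 + 0.8529 × (101 − 196) = 114.975 → 115
B = 15 + 0.8529 × (147 − 15) = 127.583 → 128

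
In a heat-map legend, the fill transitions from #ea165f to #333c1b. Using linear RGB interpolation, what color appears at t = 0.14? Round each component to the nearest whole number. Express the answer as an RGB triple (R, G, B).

#ea165f → (234, 22, 95); #333c1b → (51, 60, 27).
R = 234 + 0.14 × (51 − 234) = 234 + 0.14 × -183 = 208.38 → 208
G = 22 + 0.14 × (60 − 22) = 22 + 0.14 × 38 = 27.32 → 27
B = 95 + 0.14 × (27 − 95) = 95 + 0.14 × -68 = 85.48 → 85

(208, 27, 85)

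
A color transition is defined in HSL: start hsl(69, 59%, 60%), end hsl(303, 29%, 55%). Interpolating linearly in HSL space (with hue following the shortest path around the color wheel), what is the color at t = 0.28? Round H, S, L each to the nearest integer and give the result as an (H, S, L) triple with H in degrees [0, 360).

(34, 51, 59)

Hue: 303 − 69 = 234°, but |234| > 180 so the shorter arc goes the other way: Δh = 234 − 360 = -126°.
H = 69 + 0.28 × (-126) = 33.72 → 34°
S = 59 + 0.28 × (29 − 59) = 50.6 → 51%
L = 60 + 0.28 × (55 − 60) = 58.6 → 59%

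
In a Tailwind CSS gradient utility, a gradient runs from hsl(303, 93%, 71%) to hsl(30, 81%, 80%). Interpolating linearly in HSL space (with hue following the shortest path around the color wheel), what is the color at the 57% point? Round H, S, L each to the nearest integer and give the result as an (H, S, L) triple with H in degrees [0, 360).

(353, 86, 76)

Hue: 30 − 303 = -273°, but |-273| > 180 so the shorter arc goes the other way: Δh = -273 + 360 = 87°.
H = 303 + 0.57 × (87) = 352.59 → 353°
S = 93 + 0.57 × (81 − 93) = 86.16 → 86%
L = 71 + 0.57 × (80 − 71) = 76.13 → 76%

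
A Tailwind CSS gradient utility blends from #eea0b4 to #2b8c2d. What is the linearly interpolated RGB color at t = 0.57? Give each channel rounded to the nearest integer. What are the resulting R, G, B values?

(127, 149, 103)

#eea0b4 → (238, 160, 180); #2b8c2d → (43, 140, 45).
R = 238 + 0.57 × (43 − 238) = 238 + 0.57 × -195 = 126.85 → 127
G = 160 + 0.57 × (140 − 160) = 160 + 0.57 × -20 = 148.6 → 149
B = 180 + 0.57 × (45 − 180) = 180 + 0.57 × -135 = 103.05 → 103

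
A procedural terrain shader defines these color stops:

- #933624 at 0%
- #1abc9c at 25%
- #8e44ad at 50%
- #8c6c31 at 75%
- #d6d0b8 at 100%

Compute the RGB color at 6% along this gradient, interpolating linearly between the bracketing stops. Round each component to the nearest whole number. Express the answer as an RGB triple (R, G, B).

(118, 86, 65)

6% lies between the 0% and 25% stops, so the local fraction is t = (6 − 0)/(25 − 0) = 6/25 ≈ 0.24.
#933624 → (147, 54, 36); #1abc9c → (26, 188, 156).
R = 147 + 0.24 × (26 − 147) = 117.96 → 118
G = 54 + 0.24 × (188 − 54) = 86.16 → 86
B = 36 + 0.24 × (156 − 36) = 64.8 → 65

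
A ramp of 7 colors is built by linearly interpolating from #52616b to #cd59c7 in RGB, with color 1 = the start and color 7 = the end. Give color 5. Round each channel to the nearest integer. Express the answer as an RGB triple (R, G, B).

(164, 92, 168)

With 7 swatches and endpoints inclusive, swatch 5 sits at t = (5 − 1)/(7 − 1) = 4/6 ≈ 0.6667.
#52616b → (82, 97, 107); #cd59c7 → (205, 89, 199).
R = 82 + 0.6667 × (205 − 82) = 164.004 → 164
G = 97 + 0.6667 × (89 − 97) = 91.666 → 92
B = 107 + 0.6667 × (199 − 107) = 168.336 → 168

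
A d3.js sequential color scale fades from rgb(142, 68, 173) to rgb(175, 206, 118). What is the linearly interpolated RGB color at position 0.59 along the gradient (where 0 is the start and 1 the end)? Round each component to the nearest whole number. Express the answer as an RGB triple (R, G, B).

(161, 149, 141)

R = 142 + 0.59 × (175 − 142) = 142 + 0.59 × 33 = 161.47 → 161
G = 68 + 0.59 × (206 − 68) = 68 + 0.59 × 138 = 149.42 → 149
B = 173 + 0.59 × (118 − 173) = 173 + 0.59 × -55 = 140.55 → 141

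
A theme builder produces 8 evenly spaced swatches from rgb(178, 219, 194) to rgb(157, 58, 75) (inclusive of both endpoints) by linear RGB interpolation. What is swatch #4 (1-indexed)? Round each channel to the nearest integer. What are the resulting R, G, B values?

(169, 150, 143)

With 8 swatches and endpoints inclusive, swatch 4 sits at t = (4 − 1)/(8 − 1) = 3/7 ≈ 0.4286.
R = 178 + 0.4286 × (157 − 178) = 168.999 → 169
G = 219 + 0.4286 × (58 − 219) = 149.995 → 150
B = 194 + 0.4286 × (75 − 194) = 142.997 → 143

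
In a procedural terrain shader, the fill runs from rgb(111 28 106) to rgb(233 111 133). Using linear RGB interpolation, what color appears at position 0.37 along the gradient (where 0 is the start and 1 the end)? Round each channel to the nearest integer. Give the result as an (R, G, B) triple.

R = 111 + 0.37 × (233 − 111) = 111 + 0.37 × 122 = 156.14 → 156
G = 28 + 0.37 × (111 − 28) = 28 + 0.37 × 83 = 58.71 → 59
B = 106 + 0.37 × (133 − 106) = 106 + 0.37 × 27 = 115.99 → 116

(156, 59, 116)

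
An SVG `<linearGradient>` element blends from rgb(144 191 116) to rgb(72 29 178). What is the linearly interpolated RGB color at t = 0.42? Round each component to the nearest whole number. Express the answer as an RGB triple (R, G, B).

R = 144 + 0.42 × (72 − 144) = 144 + 0.42 × -72 = 113.76 → 114
G = 191 + 0.42 × (29 − 191) = 191 + 0.42 × -162 = 122.96 → 123
B = 116 + 0.42 × (178 − 116) = 116 + 0.42 × 62 = 142.04 → 142

(114, 123, 142)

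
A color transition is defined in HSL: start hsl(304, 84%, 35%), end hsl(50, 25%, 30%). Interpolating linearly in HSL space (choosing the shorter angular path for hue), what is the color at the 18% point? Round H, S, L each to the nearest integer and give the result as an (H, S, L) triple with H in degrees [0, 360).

Hue: 50 − 304 = -254°, but |-254| > 180 so the shorter arc goes the other way: Δh = -254 + 360 = 106°.
H = 304 + 0.18 × (106) = 323.08 → 323°
S = 84 + 0.18 × (25 − 84) = 73.38 → 73%
L = 35 + 0.18 × (30 − 35) = 34.1 → 34%

(323, 73, 34)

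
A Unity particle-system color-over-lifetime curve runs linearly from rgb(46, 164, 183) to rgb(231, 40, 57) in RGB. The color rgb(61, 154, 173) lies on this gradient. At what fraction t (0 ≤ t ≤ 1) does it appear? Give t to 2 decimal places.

Invert the lerp on the R channel (largest span, 185): t = (61 − 46) / (231 − 46) = 15/185 = 0.081081.
Check on G: (154 − 164)/(40 − 164) = 0.08065 ✓

0.08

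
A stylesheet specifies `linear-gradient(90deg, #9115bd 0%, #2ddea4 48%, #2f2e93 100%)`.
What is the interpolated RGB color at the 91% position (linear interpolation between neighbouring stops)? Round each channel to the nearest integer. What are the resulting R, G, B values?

91% lies between the 48% and 100% stops, so the local fraction is t = (91 − 48)/(100 − 48) = 43/52 ≈ 0.8269.
#2ddea4 → (45, 222, 164); #2f2e93 → (47, 46, 147).
R = 45 + 0.8269 × (47 − 45) = 46.654 → 47
G = 222 + 0.8269 × (46 − 222) = 76.466 → 76
B = 164 + 0.8269 × (147 − 164) = 149.943 → 150

(47, 76, 150)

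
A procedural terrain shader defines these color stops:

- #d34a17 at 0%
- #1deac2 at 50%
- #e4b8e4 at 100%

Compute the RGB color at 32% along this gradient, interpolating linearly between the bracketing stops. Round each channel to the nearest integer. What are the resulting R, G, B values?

32% lies between the 0% and 50% stops, so the local fraction is t = (32 − 0)/(50 − 0) = 32/50 ≈ 0.64.
#d34a17 → (211, 74, 23); #1deac2 → (29, 234, 194).
R = 211 + 0.64 × (29 − 211) = 94.52 → 95
G = 74 + 0.64 × (234 − 74) = 176.4 → 176
B = 23 + 0.64 × (194 − 23) = 132.44 → 132

(95, 176, 132)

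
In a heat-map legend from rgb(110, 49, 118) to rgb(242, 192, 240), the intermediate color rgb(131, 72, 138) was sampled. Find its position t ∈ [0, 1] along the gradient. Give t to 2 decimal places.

0.16

Invert the lerp on the G channel (largest span, 143): t = (72 − 49) / (192 − 49) = 23/143 = 0.16084.
Check on R: (131 − 110)/(242 − 110) = 0.1591 ✓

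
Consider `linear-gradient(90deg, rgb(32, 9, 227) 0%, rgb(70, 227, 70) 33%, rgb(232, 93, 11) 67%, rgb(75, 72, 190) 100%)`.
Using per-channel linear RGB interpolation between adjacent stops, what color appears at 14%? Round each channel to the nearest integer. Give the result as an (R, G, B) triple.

14% lies between the 0% and 33% stops, so the local fraction is t = (14 − 0)/(33 − 0) = 14/33 ≈ 0.4242.
R = 32 + 0.4242 × (70 − 32) = 48.12 → 48
G = 9 + 0.4242 × (227 − 9) = 101.476 → 101
B = 227 + 0.4242 × (70 − 227) = 160.401 → 160

(48, 101, 160)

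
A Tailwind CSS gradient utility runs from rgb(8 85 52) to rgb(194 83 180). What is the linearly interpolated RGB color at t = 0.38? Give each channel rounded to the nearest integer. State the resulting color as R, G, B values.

(79, 84, 101)

R = 8 + 0.38 × (194 − 8) = 8 + 0.38 × 186 = 78.68 → 79
G = 85 + 0.38 × (83 − 85) = 85 + 0.38 × -2 = 84.24 → 84
B = 52 + 0.38 × (180 − 52) = 52 + 0.38 × 128 = 100.64 → 101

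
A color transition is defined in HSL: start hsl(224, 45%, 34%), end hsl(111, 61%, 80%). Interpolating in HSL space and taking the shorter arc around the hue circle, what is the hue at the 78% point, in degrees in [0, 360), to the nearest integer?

136

Hue arc: Δh = 111 − 224 = -113° (|Δh| ≤ 180, already the shorter path).
H = 224 + 0.78 × (-113) = 135.86 → 136°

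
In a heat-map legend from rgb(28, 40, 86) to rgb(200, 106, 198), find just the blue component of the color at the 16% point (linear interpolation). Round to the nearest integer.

104

B = 86 + 0.16 × (198 − 86) = 103.92 → 104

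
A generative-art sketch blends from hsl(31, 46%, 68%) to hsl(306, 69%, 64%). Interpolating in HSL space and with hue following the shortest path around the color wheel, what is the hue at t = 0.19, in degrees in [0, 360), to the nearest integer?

15

Hue: 306 − 31 = 275°, but |275| > 180 so the shorter arc goes the other way: Δh = 275 − 360 = -85°.
H = 31 + 0.19 × (-85) = 14.85 → 15°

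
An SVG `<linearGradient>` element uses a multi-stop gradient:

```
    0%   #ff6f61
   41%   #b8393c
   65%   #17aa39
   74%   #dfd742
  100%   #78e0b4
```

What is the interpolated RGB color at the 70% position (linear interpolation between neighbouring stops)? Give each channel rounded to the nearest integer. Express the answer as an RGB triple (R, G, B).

(134, 195, 62)

70% lies between the 65% and 74% stops, so the local fraction is t = (70 − 65)/(74 − 65) = 5/9 ≈ 0.5556.
#17aa39 → (23, 170, 57); #dfd742 → (223, 215, 66).
R = 23 + 0.5556 × (223 − 23) = 134.12 → 134
G = 170 + 0.5556 × (215 − 170) = 195.002 → 195
B = 57 + 0.5556 × (66 − 57) = 62 → 62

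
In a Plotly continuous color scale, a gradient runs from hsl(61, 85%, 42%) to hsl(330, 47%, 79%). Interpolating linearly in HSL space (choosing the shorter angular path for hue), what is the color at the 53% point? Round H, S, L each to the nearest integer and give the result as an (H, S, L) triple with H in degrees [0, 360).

(13, 65, 62)

Hue: 330 − 61 = 269°, but |269| > 180 so the shorter arc goes the other way: Δh = 269 − 360 = -91°.
H = 61 + 0.53 × (-91) = 12.77 → 13°
S = 85 + 0.53 × (47 − 85) = 64.86 → 65%
L = 42 + 0.53 × (79 − 42) = 61.61 → 62%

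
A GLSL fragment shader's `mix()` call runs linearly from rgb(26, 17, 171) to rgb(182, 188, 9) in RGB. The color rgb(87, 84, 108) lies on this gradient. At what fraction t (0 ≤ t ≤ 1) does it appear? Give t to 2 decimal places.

0.39

Invert the lerp on the G channel (largest span, 171): t = (84 − 17) / (188 − 17) = 67/171 = 0.39181.
Check on R: (87 − 26)/(182 − 26) = 0.391 ✓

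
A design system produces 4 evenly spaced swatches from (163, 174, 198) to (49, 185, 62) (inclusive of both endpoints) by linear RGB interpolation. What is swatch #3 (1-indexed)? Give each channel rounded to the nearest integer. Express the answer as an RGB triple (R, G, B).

With 4 swatches and endpoints inclusive, swatch 3 sits at t = (3 − 1)/(4 − 1) = 2/3 ≈ 0.6667.
R = 163 + 0.6667 × (49 − 163) = 86.996 → 87
G = 174 + 0.6667 × (185 − 174) = 181.334 → 181
B = 198 + 0.6667 × (62 − 198) = 107.329 → 107

(87, 181, 107)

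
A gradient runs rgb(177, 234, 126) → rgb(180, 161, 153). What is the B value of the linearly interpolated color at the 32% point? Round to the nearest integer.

B = 126 + 0.32 × (153 − 126) = 134.64 → 135

135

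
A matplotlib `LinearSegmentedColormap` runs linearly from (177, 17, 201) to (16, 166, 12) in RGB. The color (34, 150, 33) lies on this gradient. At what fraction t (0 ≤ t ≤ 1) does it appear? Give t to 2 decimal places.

0.89

Invert the lerp on the B channel (largest span, 189): t = (33 − 201) / (12 − 201) = -168/-189 = 0.88889.
Check on R: (34 − 177)/(16 − 177) = 0.8882 ✓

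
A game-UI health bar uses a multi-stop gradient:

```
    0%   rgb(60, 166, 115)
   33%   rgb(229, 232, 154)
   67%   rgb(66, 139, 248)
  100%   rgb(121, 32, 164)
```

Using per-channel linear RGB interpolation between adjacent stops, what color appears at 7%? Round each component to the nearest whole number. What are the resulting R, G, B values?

(96, 180, 123)

7% lies between the 0% and 33% stops, so the local fraction is t = (7 − 0)/(33 − 0) = 7/33 ≈ 0.2121.
R = 60 + 0.2121 × (229 − 60) = 95.845 → 96
G = 166 + 0.2121 × (232 − 166) = 179.999 → 180
B = 115 + 0.2121 × (154 − 115) = 123.272 → 123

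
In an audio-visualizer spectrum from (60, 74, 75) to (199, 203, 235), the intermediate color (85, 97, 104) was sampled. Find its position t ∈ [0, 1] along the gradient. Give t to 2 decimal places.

Invert the lerp on the B channel (largest span, 160): t = (104 − 75) / (235 − 75) = 29/160 = 0.18125.
Check on R: (85 − 60)/(199 − 60) = 0.1799 ✓

0.18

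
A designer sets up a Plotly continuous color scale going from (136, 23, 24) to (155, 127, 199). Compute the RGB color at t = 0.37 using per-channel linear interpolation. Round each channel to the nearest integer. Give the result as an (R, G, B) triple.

(143, 61, 89)

R = 136 + 0.37 × (155 − 136) = 136 + 0.37 × 19 = 143.03 → 143
G = 23 + 0.37 × (127 − 23) = 23 + 0.37 × 104 = 61.48 → 61
B = 24 + 0.37 × (199 − 24) = 24 + 0.37 × 175 = 88.75 → 89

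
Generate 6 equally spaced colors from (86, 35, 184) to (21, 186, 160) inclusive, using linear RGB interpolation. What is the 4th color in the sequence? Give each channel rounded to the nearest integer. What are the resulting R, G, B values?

With 6 swatches and endpoints inclusive, swatch 4 sits at t = (4 − 1)/(6 − 1) = 3/5 ≈ 0.6.
R = 86 + 0.6 × (21 − 86) = 47 → 47
G = 35 + 0.6 × (186 − 35) = 125.6 → 126
B = 184 + 0.6 × (160 − 184) = 169.6 → 170

(47, 126, 170)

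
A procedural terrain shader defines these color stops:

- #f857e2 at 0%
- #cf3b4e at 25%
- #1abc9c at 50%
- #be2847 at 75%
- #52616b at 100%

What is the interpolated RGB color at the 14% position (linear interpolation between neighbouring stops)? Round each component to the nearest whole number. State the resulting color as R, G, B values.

14% lies between the 0% and 25% stops, so the local fraction is t = (14 − 0)/(25 − 0) = 14/25 ≈ 0.56.
#f857e2 → (248, 87, 226); #cf3b4e → (207, 59, 78).
R = 248 + 0.56 × (207 − 248) = 225.04 → 225
G = 87 + 0.56 × (59 − 87) = 71.32 → 71
B = 226 + 0.56 × (78 − 226) = 143.12 → 143

(225, 71, 143)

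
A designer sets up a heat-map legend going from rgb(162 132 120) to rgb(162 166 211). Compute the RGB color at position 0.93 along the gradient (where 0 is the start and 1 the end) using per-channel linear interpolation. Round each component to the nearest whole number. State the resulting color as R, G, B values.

R = 162 + 0.93 × (162 − 162) = 162 + 0.93 × 0 = 162 → 162
G = 132 + 0.93 × (166 − 132) = 132 + 0.93 × 34 = 163.62 → 164
B = 120 + 0.93 × (211 − 120) = 120 + 0.93 × 91 = 204.63 → 205

(162, 164, 205)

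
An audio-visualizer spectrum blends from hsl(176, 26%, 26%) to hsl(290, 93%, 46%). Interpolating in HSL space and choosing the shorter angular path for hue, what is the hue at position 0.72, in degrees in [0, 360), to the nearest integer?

258

Hue arc: Δh = 290 − 176 = 114° (|Δh| ≤ 180, already the shorter path).
H = 176 + 0.72 × (114) = 258.08 → 258°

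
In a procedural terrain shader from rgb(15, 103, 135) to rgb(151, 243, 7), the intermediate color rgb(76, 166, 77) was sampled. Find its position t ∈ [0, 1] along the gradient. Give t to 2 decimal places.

Invert the lerp on the G channel (largest span, 140): t = (166 − 103) / (243 − 103) = 63/140 = 0.45.
Check on R: (76 − 15)/(151 − 15) = 0.4485 ✓

0.45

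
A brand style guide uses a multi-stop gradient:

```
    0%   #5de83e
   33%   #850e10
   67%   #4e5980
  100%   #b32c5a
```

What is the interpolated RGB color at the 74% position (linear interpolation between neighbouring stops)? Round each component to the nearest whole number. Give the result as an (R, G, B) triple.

74% lies between the 67% and 100% stops, so the local fraction is t = (74 − 67)/(100 − 67) = 7/33 ≈ 0.2121.
#4e5980 → (78, 89, 128); #b32c5a → (179, 44, 90).
R = 78 + 0.2121 × (179 − 78) = 99.422 → 99
G = 89 + 0.2121 × (44 − 89) = 79.456 → 79
B = 128 + 0.2121 × (90 − 128) = 119.94 → 120

(99, 79, 120)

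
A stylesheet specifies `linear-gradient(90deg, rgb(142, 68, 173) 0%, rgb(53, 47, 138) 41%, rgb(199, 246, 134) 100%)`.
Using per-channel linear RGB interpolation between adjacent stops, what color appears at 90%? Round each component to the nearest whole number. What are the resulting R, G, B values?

90% lies between the 41% and 100% stops, so the local fraction is t = (90 − 41)/(100 − 41) = 49/59 ≈ 0.8305.
R = 53 + 0.8305 × (199 − 53) = 174.253 → 174
G = 47 + 0.8305 × (246 − 47) = 212.269 → 212
B = 138 + 0.8305 × (134 − 138) = 134.678 → 135

(174, 212, 135)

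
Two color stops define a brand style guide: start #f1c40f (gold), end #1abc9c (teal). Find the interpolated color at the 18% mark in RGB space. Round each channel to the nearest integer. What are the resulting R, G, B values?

(202, 195, 40)

#f1c40f → (241, 196, 15); #1abc9c → (26, 188, 156).
18% corresponds to t = 0.18.
R = 241 + 0.18 × (26 − 241) = 241 + 0.18 × -215 = 202.3 → 202
G = 196 + 0.18 × (188 − 196) = 196 + 0.18 × -8 = 194.56 → 195
B = 15 + 0.18 × (156 − 15) = 15 + 0.18 × 141 = 40.38 → 40
So the blended color is (202, 195, 40), about #cac328.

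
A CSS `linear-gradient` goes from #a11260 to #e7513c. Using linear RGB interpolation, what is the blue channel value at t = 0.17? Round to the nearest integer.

90

B₁ = 96 (from #a11260), B₂ = 60 (from #e7513c).
B = 96 + 0.17 × (60 − 96) = 89.88 → 90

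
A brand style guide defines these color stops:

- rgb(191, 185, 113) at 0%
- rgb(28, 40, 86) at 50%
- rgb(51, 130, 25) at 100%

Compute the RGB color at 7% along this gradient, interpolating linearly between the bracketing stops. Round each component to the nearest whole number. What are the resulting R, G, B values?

(168, 165, 109)

7% lies between the 0% and 50% stops, so the local fraction is t = (7 − 0)/(50 − 0) = 7/50 ≈ 0.14.
R = 191 + 0.14 × (28 − 191) = 168.18 → 168
G = 185 + 0.14 × (40 − 185) = 164.7 → 165
B = 113 + 0.14 × (86 − 113) = 109.22 → 109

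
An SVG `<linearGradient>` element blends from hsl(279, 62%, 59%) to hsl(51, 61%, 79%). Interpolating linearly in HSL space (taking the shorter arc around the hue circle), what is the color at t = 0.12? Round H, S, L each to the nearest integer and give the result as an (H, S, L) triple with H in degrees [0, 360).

Hue: 51 − 279 = -228°, but |-228| > 180 so the shorter arc goes the other way: Δh = -228 + 360 = 132°.
H = 279 + 0.12 × (132) = 294.84 → 295°
S = 62 + 0.12 × (61 − 62) = 61.88 → 62%
L = 59 + 0.12 × (79 − 59) = 61.4 → 61%

(295, 62, 61)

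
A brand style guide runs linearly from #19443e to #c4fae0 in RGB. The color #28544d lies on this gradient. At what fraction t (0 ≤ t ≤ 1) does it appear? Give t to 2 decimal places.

0.09

Invert the lerp on the G channel (largest span, 182): t = (84 − 68) / (250 − 68) = 16/182 = 0.087912.
Check on R: (40 − 25)/(196 − 25) = 0.08772 ✓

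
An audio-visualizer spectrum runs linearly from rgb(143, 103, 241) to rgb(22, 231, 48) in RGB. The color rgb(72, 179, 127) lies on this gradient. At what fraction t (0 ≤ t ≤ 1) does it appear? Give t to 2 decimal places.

0.59

Invert the lerp on the B channel (largest span, 193): t = (127 − 241) / (48 − 241) = -114/-193 = 0.59067.
Check on R: (72 − 143)/(22 − 143) = 0.5868 ✓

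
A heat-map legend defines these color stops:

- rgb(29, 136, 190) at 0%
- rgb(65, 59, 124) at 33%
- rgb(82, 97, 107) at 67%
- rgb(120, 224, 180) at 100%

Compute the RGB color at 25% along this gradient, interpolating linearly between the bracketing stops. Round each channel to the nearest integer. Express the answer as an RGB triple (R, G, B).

25% lies between the 0% and 33% stops, so the local fraction is t = (25 − 0)/(33 − 0) = 25/33 ≈ 0.7576.
R = 29 + 0.7576 × (65 − 29) = 56.274 → 56
G = 136 + 0.7576 × (59 − 136) = 77.665 → 78
B = 190 + 0.7576 × (124 − 190) = 139.998 → 140

(56, 78, 140)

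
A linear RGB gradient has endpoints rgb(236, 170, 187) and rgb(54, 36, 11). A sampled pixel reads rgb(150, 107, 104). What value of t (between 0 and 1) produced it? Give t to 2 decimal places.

0.47

Invert the lerp on the R channel (largest span, 182): t = (150 − 236) / (54 − 236) = -86/-182 = 0.47253.
Check on G: (107 − 170)/(36 − 170) = 0.4701 ✓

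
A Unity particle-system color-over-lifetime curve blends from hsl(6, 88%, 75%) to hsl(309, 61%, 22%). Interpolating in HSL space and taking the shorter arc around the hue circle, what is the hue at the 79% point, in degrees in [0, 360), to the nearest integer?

321

Hue: 309 − 6 = 303°, but |303| > 180 so the shorter arc goes the other way: Δh = 303 − 360 = -57°.
H = 6 + 0.79 × (-57) = -39.03 → -39 → -39 mod 360 = 321°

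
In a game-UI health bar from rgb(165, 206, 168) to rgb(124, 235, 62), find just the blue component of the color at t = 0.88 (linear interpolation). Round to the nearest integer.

B = 168 + 0.88 × (62 − 168) = 74.72 → 75

75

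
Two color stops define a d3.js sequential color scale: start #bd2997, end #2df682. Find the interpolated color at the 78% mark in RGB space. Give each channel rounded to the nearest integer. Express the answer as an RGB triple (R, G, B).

#bd2997 → (189, 41, 151); #2df682 → (45, 246, 130).
78% corresponds to t = 0.78.
R = 189 + 0.78 × (45 − 189) = 189 + 0.78 × -144 = 76.68 → 77
G = 41 + 0.78 × (246 − 41) = 41 + 0.78 × 205 = 200.9 → 201
B = 151 + 0.78 × (130 − 151) = 151 + 0.78 × -21 = 134.62 → 135
So the blended color is (77, 201, 135), about #4dc987.

(77, 201, 135)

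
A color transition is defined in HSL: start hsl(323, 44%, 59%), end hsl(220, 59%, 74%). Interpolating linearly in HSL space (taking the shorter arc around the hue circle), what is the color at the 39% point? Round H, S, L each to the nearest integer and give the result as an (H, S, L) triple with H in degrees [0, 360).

Hue arc: Δh = 220 − 323 = -103° (|Δh| ≤ 180, already the shorter path).
H = 323 + 0.39 × (-103) = 282.83 → 283°
S = 44 + 0.39 × (59 − 44) = 49.85 → 50%
L = 59 + 0.39 × (74 − 59) = 64.85 → 65%

(283, 50, 65)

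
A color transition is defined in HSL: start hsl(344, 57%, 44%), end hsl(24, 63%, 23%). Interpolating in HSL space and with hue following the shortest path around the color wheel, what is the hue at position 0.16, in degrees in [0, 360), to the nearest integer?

Hue: 24 − 344 = -320°, but |-320| > 180 so the shorter arc goes the other way: Δh = -320 + 360 = 40°.
H = 344 + 0.16 × (40) = 350.4 → 350°

350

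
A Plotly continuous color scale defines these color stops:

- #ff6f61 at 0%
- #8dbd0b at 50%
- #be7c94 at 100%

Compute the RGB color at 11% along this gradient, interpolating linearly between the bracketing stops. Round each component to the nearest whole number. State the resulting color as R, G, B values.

11% lies between the 0% and 50% stops, so the local fraction is t = (11 − 0)/(50 − 0) = 11/50 ≈ 0.22.
#ff6f61 → (255, 111, 97); #8dbd0b → (141, 189, 11).
R = 255 + 0.22 × (141 − 255) = 229.92 → 230
G = 111 + 0.22 × (189 − 111) = 128.16 → 128
B = 97 + 0.22 × (11 − 97) = 78.08 → 78

(230, 128, 78)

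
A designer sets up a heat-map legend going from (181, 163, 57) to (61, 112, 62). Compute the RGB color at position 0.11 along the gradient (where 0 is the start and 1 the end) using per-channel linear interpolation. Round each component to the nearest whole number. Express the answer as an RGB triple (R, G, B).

R = 181 + 0.11 × (61 − 181) = 181 + 0.11 × -120 = 167.8 → 168
G = 163 + 0.11 × (112 − 163) = 163 + 0.11 × -51 = 157.39 → 157
B = 57 + 0.11 × (62 − 57) = 57 + 0.11 × 5 = 57.55 → 58

(168, 157, 58)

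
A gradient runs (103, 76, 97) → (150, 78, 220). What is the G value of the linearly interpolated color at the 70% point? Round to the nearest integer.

G = 76 + 0.7 × (78 − 76) = 77.4 → 77

77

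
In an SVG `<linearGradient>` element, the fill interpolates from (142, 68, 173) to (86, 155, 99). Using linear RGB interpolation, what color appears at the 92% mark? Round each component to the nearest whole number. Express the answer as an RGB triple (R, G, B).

92% corresponds to t = 0.92.
R = 142 + 0.92 × (86 − 142) = 142 + 0.92 × -56 = 90.48 → 90
G = 68 + 0.92 × (155 − 68) = 68 + 0.92 × 87 = 148.04 → 148
B = 173 + 0.92 × (99 − 173) = 173 + 0.92 × -74 = 104.92 → 105

(90, 148, 105)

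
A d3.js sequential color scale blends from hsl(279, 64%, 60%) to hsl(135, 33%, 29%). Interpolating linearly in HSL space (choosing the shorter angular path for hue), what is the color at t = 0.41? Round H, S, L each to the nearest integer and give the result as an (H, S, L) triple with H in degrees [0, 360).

(220, 51, 47)

Hue arc: Δh = 135 − 279 = -144° (|Δh| ≤ 180, already the shorter path).
H = 279 + 0.41 × (-144) = 219.96 → 220°
S = 64 + 0.41 × (33 − 64) = 51.29 → 51%
L = 60 + 0.41 × (29 − 60) = 47.29 → 47%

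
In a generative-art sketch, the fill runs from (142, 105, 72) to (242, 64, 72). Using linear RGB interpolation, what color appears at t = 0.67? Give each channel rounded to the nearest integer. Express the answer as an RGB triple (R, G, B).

R = 142 + 0.67 × (242 − 142) = 142 + 0.67 × 100 = 209 → 209
G = 105 + 0.67 × (64 − 105) = 105 + 0.67 × -41 = 77.53 → 78
B = 72 + 0.67 × (72 − 72) = 72 + 0.67 × 0 = 72 → 72

(209, 78, 72)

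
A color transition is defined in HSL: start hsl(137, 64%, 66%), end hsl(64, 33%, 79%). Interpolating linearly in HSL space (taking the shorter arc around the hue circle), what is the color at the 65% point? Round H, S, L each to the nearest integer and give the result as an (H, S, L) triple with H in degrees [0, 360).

(90, 44, 74)

Hue arc: Δh = 64 − 137 = -73° (|Δh| ≤ 180, already the shorter path).
H = 137 + 0.65 × (-73) = 89.55 → 90°
S = 64 + 0.65 × (33 − 64) = 43.85 → 44%
L = 66 + 0.65 × (79 − 66) = 74.45 → 74%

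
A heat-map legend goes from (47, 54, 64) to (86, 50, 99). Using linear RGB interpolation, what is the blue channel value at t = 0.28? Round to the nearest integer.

74

B = 64 + 0.28 × (99 − 64) = 73.8 → 74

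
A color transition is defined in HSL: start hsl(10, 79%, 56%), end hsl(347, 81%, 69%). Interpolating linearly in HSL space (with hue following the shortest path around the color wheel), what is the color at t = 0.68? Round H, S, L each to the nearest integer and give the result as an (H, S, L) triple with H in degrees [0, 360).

(354, 80, 65)

Hue: 347 − 10 = 337°, but |337| > 180 so the shorter arc goes the other way: Δh = 337 − 360 = -23°.
H = 10 + 0.68 × (-23) = -5.64 → -6 → -6 mod 360 = 354°
S = 79 + 0.68 × (81 − 79) = 80.36 → 80%
L = 56 + 0.68 × (69 − 56) = 64.84 → 65%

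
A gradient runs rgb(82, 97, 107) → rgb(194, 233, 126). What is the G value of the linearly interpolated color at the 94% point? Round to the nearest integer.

G = 97 + 0.94 × (233 − 97) = 224.84 → 225

225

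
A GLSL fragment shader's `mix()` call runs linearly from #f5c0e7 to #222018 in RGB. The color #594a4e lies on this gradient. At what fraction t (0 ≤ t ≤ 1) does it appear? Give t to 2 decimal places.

Invert the lerp on the R channel (largest span, 211): t = (89 − 245) / (34 − 245) = -156/-211 = 0.73934.
Check on G: (74 − 192)/(32 − 192) = 0.7375 ✓

0.74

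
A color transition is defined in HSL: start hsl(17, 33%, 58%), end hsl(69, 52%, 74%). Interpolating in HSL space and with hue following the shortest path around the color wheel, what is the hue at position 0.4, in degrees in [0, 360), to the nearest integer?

38

Hue arc: Δh = 69 − 17 = 52° (|Δh| ≤ 180, already the shorter path).
H = 17 + 0.4 × (52) = 37.8 → 38°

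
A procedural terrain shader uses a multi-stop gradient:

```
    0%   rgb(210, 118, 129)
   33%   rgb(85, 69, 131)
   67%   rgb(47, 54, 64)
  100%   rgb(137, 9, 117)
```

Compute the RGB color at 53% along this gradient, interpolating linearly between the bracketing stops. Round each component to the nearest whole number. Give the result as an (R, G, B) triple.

53% lies between the 33% and 67% stops, so the local fraction is t = (53 − 33)/(67 − 33) = 20/34 ≈ 0.5882.
R = 85 + 0.5882 × (47 − 85) = 62.648 → 63
G = 69 + 0.5882 × (54 − 69) = 60.177 → 60
B = 131 + 0.5882 × (64 − 131) = 91.591 → 92

(63, 60, 92)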